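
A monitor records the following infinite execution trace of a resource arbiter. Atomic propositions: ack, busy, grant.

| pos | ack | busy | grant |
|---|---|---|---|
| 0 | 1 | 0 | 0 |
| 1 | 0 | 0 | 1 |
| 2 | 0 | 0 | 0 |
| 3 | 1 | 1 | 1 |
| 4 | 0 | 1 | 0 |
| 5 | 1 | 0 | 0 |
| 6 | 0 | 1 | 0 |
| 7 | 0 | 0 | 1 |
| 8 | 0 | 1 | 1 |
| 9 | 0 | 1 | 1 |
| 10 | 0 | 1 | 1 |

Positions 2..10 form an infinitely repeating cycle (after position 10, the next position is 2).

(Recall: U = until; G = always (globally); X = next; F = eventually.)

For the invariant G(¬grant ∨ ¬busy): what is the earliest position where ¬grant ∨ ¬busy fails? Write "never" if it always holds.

3

Check ¬grant ∨ ¬busy at each position in order: 0 ✓, 1 ✓, 2 ✓.
At position 3 the labels are {ack, busy, grant}, so ¬grant ∨ ¬busy is false there. This is the first violation.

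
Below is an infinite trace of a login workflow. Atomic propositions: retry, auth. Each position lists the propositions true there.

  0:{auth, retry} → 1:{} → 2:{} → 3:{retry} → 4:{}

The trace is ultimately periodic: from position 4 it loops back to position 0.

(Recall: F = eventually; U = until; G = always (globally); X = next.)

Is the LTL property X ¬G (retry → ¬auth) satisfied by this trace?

The position after 0 is 1; ¬G (retry → ¬auth) is true there.

Satisfied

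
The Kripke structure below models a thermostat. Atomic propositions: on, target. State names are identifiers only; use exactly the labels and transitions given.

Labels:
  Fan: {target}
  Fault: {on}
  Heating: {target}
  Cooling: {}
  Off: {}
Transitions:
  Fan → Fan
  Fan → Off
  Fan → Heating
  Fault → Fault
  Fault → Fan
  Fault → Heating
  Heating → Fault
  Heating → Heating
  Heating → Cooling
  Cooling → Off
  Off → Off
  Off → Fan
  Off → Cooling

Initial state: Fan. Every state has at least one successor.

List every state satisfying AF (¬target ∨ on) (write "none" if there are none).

{Fault, Cooling, Off}

States satisfying ¬target ∨ on: {Fault, Cooling, Off}.
States satisfying AF (¬target ∨ on): {Fault, Cooling, Off}.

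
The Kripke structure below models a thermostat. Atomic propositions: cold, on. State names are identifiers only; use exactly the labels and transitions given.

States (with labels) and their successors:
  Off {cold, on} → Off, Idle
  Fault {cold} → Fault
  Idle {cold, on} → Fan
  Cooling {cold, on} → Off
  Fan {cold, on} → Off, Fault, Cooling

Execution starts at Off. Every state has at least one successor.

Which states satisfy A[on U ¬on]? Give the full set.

States satisfying on: {Off, Idle, Cooling, Fan}.
States satisfying ¬on: {Fault}.
States satisfying A[on U ¬on]: {Fault}.

{Fault}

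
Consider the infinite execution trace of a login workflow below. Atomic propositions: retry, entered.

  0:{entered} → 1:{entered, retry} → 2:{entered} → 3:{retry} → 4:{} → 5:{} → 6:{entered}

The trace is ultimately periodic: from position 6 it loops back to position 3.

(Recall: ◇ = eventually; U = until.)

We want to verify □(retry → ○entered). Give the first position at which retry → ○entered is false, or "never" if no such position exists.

3

Check retry → ○entered at each position in order: 0 ✓, 1 ✓, 2 ✓.
At position 3 the labels are {retry} and the next position 4 has {}, so retry → ○entered is false there. This is the first violation.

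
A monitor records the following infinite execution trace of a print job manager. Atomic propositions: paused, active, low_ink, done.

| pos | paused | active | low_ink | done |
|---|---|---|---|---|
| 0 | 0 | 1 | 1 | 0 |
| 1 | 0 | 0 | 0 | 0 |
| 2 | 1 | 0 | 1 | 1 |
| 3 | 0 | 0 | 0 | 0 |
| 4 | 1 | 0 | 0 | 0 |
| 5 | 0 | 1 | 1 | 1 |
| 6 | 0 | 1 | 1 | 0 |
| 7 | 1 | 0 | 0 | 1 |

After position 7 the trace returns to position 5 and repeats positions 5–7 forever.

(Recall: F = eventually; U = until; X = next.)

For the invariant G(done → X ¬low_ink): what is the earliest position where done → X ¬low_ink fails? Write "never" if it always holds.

5

Check done → X ¬low_ink at each position in order: 0 ✓, 1 ✓, 2 ✓, 3 ✓, 4 ✓.
At position 5 the labels are {active, done, low_ink} and the next position 6 has {active, low_ink}, so done → X ¬low_ink is false there. This is the first violation.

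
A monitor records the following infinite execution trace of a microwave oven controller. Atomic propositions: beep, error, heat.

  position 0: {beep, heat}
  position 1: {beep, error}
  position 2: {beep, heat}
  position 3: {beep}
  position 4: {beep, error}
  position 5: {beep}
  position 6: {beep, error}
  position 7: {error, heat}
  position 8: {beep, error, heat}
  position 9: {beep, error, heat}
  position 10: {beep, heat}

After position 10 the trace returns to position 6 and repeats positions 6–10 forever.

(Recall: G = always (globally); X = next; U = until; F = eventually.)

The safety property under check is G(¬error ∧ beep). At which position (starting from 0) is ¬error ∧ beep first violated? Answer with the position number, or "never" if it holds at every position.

1

Check ¬error ∧ beep at each position in order: 0 ✓.
At position 1 the labels are {beep, error}, so ¬error ∧ beep is false there. This is the first violation.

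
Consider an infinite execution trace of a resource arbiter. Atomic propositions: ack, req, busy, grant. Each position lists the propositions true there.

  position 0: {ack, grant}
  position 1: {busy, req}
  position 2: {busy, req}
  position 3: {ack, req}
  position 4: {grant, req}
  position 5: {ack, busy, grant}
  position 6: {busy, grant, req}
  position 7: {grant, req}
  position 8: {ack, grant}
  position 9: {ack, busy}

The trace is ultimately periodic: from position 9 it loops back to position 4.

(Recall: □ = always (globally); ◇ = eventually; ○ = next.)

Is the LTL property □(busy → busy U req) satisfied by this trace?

Yes

busy → busy U req holds at every position 0..9, and those are all positions ever visited, so □(busy → busy U req) holds.
Positions where busy holds: 1, 2, 5, 6, 9.
Check busy U req at each: 1→ok, 2→ok, 5→ok, 6→ok, 9→ok.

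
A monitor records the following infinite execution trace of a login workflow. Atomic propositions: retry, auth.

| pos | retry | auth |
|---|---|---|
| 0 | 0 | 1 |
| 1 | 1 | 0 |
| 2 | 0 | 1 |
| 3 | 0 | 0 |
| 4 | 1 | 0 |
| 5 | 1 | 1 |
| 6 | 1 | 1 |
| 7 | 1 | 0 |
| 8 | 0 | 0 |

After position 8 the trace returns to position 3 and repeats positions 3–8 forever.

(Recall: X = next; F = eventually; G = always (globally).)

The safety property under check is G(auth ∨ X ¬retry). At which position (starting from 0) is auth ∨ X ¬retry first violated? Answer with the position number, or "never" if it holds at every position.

Check auth ∨ X ¬retry at each position in order: 0 ✓, 1 ✓, 2 ✓.
At position 3 the labels are {} and the next position 4 has {retry}, so auth ∨ X ¬retry is false there. This is the first violation.

3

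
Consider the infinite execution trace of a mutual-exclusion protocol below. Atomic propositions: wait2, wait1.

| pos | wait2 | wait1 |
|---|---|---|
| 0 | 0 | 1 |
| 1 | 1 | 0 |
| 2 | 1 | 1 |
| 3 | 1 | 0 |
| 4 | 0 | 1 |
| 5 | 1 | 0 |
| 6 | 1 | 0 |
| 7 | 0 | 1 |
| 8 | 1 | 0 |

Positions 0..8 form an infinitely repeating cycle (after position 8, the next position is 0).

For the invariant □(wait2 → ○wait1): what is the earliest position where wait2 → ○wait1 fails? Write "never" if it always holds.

Check wait2 → ○wait1 at each position in order: 0 ✓, 1 ✓.
At position 2 the labels are {wait1, wait2} and the next position 3 has {wait2}, so wait2 → ○wait1 is false there. This is the first violation.

2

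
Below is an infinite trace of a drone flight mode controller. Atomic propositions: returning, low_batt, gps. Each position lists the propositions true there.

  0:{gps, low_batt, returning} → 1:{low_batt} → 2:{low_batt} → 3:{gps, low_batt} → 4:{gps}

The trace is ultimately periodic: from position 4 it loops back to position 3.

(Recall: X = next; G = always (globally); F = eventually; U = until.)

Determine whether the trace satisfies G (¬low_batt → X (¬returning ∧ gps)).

Satisfied

¬low_batt → X (¬returning ∧ gps) holds at every position 0..4, and those are all positions ever visited, so G (¬low_batt → X (¬returning ∧ gps)) holds.
Positions where ¬low_batt holds: 4.
Check X (¬returning ∧ gps) at each: 4→ok.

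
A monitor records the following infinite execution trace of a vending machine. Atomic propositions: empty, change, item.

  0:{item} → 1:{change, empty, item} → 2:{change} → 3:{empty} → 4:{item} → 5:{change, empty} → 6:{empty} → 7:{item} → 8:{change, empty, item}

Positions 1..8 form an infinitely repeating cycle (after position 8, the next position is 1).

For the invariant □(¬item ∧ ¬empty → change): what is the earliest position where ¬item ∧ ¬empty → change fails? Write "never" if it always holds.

never

¬item ∧ ¬empty → change holds at every position 0..8, and those are all the positions the trace ever visits, so the invariant □(¬item ∧ ¬empty → change) is never violated.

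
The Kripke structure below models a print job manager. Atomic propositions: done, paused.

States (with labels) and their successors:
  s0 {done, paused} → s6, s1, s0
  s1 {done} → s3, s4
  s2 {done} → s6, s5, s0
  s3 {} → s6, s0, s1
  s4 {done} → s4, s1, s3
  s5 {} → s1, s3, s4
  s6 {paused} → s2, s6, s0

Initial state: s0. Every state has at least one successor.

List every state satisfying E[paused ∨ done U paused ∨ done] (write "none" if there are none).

{s0, s1, s2, s4, s6}

States satisfying paused ∨ done: {s0, s1, s2, s4, s6}.
States satisfying E[paused ∨ done U paused ∨ done]: {s0, s1, s2, s4, s6}.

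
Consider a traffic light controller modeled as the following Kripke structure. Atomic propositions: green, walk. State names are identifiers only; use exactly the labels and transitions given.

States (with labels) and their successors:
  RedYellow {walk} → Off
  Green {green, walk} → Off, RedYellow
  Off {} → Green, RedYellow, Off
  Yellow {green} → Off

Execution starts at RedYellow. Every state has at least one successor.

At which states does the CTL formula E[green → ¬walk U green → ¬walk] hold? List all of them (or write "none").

{RedYellow, Off, Yellow}

States satisfying green → ¬walk: {RedYellow, Off, Yellow}.
States satisfying E[green → ¬walk U green → ¬walk]: {RedYellow, Off, Yellow}.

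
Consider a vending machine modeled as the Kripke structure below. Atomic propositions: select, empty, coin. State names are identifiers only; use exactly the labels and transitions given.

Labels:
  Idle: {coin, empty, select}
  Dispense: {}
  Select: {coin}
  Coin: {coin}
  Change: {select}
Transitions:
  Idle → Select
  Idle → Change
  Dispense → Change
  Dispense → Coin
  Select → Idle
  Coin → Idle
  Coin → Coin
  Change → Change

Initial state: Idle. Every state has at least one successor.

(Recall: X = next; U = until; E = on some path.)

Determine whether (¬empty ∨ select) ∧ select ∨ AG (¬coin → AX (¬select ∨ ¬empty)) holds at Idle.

Satisfied

States satisfying ¬empty: {Dispense, Select, Coin, Change}.
States satisfying ¬empty ∨ select: {Idle, Dispense, Select, Coin, Change}.
States satisfying (¬empty ∨ select) ∧ select: {Idle, Change}.
States satisfying ¬coin → AX (¬select ∨ ¬empty): {Idle, Dispense, Select, Coin, Change}.
States satisfying AG (¬coin → AX (¬select ∨ ¬empty)): {Idle, Dispense, Select, Coin, Change}.
States satisfying (¬empty ∨ select) ∧ select ∨ AG (¬coin → AX (¬select ∨ ¬empty)): {Idle, Dispense, Select, Coin, Change}.
Idle ∈ Sat((¬empty ∨ select) ∧ select ∨ AG (¬coin → AX (¬select ∨ ¬empty))).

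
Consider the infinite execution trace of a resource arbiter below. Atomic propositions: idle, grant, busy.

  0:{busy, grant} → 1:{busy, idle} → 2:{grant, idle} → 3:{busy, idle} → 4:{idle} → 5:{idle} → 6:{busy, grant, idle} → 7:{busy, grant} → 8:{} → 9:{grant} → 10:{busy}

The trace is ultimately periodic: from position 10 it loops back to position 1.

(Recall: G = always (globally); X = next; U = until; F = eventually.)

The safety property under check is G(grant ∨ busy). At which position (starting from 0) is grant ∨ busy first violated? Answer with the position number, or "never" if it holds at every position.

4

Check grant ∨ busy at each position in order: 0 ✓, 1 ✓, 2 ✓, 3 ✓.
At position 4 the labels are {idle}, so grant ∨ busy is false there. This is the first violation.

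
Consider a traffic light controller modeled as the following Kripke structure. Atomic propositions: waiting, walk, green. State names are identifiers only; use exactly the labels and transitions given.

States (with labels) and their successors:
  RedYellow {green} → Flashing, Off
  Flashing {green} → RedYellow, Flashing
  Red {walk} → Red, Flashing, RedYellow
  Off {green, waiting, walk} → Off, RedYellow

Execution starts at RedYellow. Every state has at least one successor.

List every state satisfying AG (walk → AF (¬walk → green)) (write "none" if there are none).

States satisfying walk → AF (¬walk → green): {RedYellow, Flashing, Red, Off}.
States satisfying AG (walk → AF (¬walk → green)): {RedYellow, Flashing, Red, Off}.

{RedYellow, Flashing, Red, Off}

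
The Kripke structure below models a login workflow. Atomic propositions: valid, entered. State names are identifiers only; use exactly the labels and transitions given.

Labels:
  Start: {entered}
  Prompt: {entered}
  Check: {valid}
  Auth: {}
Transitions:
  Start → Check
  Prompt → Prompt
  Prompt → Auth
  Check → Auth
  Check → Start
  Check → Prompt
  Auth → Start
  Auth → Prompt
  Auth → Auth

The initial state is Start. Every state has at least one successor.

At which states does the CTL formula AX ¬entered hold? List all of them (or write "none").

States satisfying ¬entered: {Check, Auth}.
States satisfying AX ¬entered: {Start}.

{Start}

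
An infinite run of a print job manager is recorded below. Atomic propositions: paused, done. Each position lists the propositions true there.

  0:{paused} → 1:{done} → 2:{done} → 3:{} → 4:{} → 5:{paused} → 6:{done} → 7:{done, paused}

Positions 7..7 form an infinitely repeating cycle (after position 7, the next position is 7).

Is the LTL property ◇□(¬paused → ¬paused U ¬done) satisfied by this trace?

□(¬paused → ¬paused U ¬done) holds at position 7, which is reachable from 0, so ◇□(¬paused → ¬paused U ¬done) holds.

Holds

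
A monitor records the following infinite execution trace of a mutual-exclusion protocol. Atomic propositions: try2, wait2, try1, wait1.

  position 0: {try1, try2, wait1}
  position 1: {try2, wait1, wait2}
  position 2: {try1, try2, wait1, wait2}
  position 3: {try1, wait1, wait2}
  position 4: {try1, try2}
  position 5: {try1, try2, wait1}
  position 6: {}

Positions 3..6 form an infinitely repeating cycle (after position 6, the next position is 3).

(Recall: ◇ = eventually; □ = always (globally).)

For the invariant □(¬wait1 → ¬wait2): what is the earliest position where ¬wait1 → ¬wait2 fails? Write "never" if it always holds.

never

¬wait1 → ¬wait2 holds at every position 0..6, and those are all the positions the trace ever visits, so the invariant □(¬wait1 → ¬wait2) is never violated.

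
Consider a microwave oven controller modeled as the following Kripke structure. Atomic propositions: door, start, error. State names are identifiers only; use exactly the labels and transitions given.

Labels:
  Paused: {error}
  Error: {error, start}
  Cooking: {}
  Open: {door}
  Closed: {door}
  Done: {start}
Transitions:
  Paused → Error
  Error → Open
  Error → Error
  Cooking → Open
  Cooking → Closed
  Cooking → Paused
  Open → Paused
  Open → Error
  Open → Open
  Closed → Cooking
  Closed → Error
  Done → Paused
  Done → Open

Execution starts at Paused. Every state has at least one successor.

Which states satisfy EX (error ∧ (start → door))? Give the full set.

States satisfying error ∧ (start → door): {Paused}.
States satisfying EX (error ∧ (start → door)): {Cooking, Open, Done}.

{Cooking, Open, Done}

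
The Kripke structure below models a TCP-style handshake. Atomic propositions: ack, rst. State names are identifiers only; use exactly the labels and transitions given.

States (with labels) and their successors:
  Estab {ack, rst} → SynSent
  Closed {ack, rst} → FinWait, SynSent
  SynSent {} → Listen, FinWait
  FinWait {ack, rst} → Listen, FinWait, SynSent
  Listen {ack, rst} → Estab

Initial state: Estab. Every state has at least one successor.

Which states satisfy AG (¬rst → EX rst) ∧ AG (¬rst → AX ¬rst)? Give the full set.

States satisfying ¬rst → EX rst: {Estab, Closed, SynSent, FinWait, Listen}.
States satisfying AG (¬rst → EX rst): {Estab, Closed, SynSent, FinWait, Listen}.
States satisfying ¬rst → AX ¬rst: {Estab, Closed, FinWait, Listen}.
States satisfying AG (¬rst → AX ¬rst): ∅.
States satisfying AG (¬rst → EX rst) ∧ AG (¬rst → AX ¬rst): ∅.

none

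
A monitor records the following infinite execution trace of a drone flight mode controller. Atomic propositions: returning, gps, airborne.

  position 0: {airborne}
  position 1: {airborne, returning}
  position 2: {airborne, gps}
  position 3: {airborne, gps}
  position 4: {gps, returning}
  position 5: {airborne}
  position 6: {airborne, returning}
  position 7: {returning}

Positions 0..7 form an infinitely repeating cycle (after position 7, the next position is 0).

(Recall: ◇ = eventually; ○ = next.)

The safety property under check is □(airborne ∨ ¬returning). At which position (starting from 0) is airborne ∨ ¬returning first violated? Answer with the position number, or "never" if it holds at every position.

Check airborne ∨ ¬returning at each position in order: 0 ✓, 1 ✓, 2 ✓, 3 ✓.
At position 4 the labels are {gps, returning}, so airborne ∨ ¬returning is false there. This is the first violation.

4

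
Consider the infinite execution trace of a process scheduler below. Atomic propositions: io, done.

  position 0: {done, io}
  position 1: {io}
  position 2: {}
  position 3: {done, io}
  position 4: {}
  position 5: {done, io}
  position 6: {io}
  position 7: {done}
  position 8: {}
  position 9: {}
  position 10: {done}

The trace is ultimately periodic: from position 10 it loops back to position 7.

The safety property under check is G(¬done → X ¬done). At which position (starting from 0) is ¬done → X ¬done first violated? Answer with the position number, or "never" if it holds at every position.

Check ¬done → X ¬done at each position in order: 0 ✓, 1 ✓.
At position 2 the labels are {} and the next position 3 has {done, io}, so ¬done → X ¬done is false there. This is the first violation.

2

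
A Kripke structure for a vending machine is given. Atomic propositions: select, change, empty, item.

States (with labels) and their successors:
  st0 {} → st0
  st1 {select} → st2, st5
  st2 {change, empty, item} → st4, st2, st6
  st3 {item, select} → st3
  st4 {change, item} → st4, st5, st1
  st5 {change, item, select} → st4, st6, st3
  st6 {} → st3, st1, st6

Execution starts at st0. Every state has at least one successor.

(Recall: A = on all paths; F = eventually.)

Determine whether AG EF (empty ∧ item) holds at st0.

Violated

States satisfying EF (empty ∧ item): {st1, st2, st4, st5, st6}.
States satisfying AG EF (empty ∧ item): ∅.
st0 is reachable from st0 and violates EF (empty ∧ item), so AG fails at st0.
st0 ∉ Sat(AG EF (empty ∧ item)).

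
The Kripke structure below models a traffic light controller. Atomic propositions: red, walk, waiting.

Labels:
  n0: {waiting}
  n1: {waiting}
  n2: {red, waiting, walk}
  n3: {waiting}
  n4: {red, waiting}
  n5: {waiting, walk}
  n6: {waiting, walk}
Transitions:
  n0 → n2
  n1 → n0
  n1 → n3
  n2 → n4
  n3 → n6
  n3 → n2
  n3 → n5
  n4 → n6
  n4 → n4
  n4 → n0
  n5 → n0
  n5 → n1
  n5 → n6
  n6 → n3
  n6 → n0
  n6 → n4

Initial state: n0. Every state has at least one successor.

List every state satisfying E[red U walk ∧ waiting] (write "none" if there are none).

States satisfying red: {n2, n4}.
States satisfying walk ∧ waiting: {n2, n5, n6}.
States satisfying E[red U walk ∧ waiting]: {n2, n4, n5, n6}.

{n2, n4, n5, n6}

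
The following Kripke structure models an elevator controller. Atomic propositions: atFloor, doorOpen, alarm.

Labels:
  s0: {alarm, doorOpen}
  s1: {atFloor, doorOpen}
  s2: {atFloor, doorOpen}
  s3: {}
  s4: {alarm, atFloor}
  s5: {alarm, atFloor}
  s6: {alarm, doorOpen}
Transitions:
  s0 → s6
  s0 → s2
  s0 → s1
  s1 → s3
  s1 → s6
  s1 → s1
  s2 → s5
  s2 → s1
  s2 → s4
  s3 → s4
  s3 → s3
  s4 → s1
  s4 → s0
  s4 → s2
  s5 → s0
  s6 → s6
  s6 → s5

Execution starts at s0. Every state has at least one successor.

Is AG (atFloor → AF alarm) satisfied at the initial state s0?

States satisfying atFloor → AF alarm: {s0, s3, s4, s5, s6}.
States satisfying AG (atFloor → AF alarm): ∅.
s1 is reachable from s0 and violates atFloor → AF alarm, so AG fails at s0.
s0 ∉ Sat(AG (atFloor → AF alarm)).

Does not hold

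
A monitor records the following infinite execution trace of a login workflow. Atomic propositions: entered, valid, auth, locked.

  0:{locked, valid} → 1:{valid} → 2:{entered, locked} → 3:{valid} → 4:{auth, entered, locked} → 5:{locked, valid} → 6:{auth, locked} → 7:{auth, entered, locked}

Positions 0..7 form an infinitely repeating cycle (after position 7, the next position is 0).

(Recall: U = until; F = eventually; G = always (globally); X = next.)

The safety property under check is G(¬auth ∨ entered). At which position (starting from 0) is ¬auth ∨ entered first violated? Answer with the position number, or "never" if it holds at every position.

Check ¬auth ∨ entered at each position in order: 0 ✓, 1 ✓, 2 ✓, 3 ✓, 4 ✓, 5 ✓.
At position 6 the labels are {auth, locked}, so ¬auth ∨ entered is false there. This is the first violation.

6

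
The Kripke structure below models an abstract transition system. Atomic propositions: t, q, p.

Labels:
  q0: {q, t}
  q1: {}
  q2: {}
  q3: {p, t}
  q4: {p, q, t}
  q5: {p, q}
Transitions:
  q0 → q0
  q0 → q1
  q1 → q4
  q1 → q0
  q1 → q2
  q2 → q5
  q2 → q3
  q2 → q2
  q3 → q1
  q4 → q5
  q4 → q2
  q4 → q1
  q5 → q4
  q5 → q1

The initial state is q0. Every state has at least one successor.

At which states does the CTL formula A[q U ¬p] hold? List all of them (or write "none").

States satisfying q: {q0, q4, q5}.
States satisfying ¬p: {q0, q1, q2}.
States satisfying A[q U ¬p]: {q0, q1, q2}.

{q0, q1, q2}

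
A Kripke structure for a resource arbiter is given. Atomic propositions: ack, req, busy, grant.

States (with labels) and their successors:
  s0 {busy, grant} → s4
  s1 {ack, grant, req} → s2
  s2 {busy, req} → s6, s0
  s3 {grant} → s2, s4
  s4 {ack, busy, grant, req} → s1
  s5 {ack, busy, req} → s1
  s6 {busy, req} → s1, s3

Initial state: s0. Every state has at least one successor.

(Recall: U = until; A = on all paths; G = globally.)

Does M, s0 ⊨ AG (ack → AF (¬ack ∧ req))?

Yes

States satisfying ack → AF (¬ack ∧ req): {s0, s1, s2, s3, s4, s5, s6}.
States satisfying AG (ack → AF (¬ack ∧ req)): {s0, s1, s2, s3, s4, s5, s6}.
Every state reachable from s0 satisfies ack → AF (¬ack ∧ req).
s0 ∈ Sat(AG (ack → AF (¬ack ∧ req))).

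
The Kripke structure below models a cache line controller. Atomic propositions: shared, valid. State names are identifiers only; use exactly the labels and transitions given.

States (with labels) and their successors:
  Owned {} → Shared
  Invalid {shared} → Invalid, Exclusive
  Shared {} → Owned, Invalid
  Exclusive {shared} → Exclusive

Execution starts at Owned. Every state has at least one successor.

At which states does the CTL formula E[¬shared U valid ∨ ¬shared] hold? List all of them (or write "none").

{Owned, Shared}

States satisfying ¬shared: {Owned, Shared}.
States satisfying valid ∨ ¬shared: {Owned, Shared}.
States satisfying E[¬shared U valid ∨ ¬shared]: {Owned, Shared}.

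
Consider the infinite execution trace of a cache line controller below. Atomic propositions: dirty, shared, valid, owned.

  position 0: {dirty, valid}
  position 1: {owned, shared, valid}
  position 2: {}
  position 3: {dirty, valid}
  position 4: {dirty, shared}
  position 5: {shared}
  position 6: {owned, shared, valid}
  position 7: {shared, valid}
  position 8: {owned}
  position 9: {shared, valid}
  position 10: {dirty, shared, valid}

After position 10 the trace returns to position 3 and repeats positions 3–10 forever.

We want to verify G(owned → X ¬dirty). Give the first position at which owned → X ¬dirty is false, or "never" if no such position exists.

owned → X ¬dirty holds at every position 0..10, and those are all the positions the trace ever visits, so the invariant G(owned → X ¬dirty) is never violated.

never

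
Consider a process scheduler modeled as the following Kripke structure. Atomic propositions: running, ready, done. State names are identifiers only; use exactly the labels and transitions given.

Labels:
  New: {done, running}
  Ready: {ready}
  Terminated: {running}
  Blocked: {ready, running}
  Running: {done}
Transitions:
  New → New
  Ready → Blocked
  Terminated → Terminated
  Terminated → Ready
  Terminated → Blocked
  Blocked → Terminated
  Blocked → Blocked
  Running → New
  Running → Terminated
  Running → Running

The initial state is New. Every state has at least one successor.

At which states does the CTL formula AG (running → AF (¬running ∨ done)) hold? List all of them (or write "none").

States satisfying running → AF (¬running ∨ done): {New, Ready, Running}.
States satisfying AG (running → AF (¬running ∨ done)): {New}.

{New}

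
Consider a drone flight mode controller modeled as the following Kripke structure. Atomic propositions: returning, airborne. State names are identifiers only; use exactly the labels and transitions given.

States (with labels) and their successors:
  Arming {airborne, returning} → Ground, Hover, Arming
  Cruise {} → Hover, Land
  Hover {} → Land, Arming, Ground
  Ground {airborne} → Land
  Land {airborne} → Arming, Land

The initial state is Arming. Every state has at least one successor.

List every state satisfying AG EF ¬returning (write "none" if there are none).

States satisfying EF ¬returning: {Arming, Cruise, Hover, Ground, Land}.
States satisfying AG EF ¬returning: {Arming, Cruise, Hover, Ground, Land}.

{Arming, Cruise, Hover, Ground, Land}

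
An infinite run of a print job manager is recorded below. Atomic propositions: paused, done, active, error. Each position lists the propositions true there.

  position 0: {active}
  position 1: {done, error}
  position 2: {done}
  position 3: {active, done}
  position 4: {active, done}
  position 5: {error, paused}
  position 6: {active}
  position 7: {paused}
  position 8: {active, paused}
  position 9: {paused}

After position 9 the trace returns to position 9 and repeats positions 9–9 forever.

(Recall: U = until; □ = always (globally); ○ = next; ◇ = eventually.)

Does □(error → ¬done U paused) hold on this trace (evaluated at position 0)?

error → ¬done U paused must hold at every position from 0 onward. It fails at position 1, so □(error → ¬done U paused) is false.
Positions where error holds: 1, 5.
Check ¬done U paused at each: 1→fails, 5→ok.

No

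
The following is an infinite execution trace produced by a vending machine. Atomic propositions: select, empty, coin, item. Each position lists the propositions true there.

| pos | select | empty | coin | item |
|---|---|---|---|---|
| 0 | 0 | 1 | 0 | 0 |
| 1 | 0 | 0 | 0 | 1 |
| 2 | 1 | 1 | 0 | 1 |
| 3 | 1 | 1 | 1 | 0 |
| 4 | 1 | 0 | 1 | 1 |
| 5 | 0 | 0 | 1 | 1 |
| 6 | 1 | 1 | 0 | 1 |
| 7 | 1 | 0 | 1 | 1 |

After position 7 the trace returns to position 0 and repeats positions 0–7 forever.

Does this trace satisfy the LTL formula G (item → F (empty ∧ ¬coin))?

item → F (empty ∧ ¬coin) holds at every position 0..7, and those are all positions ever visited, so G (item → F (empty ∧ ¬coin)) holds.
Positions where item holds: 1, 2, 4, 5, 6, 7.
Check F (empty ∧ ¬coin) at each: 1→ok, 2→ok, 4→ok, 5→ok, 6→ok, 7→ok.

Satisfied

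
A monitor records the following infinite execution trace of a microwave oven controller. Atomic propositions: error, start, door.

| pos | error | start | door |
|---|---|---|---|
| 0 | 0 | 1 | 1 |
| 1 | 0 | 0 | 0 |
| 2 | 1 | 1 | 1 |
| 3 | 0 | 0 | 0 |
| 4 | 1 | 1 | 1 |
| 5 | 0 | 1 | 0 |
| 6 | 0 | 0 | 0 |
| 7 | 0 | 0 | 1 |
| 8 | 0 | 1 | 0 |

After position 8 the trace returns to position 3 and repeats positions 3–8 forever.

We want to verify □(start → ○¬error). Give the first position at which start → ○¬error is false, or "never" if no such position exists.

never

start → ○¬error holds at every position 0..8, and those are all the positions the trace ever visits, so the invariant □(start → ○¬error) is never violated.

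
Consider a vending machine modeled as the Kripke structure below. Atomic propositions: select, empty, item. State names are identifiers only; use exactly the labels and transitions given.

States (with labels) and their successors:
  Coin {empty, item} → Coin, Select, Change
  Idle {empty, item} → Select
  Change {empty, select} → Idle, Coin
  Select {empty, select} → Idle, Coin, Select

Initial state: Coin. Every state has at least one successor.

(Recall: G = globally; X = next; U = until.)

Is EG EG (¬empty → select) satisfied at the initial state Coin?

States satisfying EG (¬empty → select): {Coin, Idle, Change, Select}.
States satisfying EG EG (¬empty → select): {Coin, Idle, Change, Select}.
Coin ∈ Sat(EG EG (¬empty → select)).

Yes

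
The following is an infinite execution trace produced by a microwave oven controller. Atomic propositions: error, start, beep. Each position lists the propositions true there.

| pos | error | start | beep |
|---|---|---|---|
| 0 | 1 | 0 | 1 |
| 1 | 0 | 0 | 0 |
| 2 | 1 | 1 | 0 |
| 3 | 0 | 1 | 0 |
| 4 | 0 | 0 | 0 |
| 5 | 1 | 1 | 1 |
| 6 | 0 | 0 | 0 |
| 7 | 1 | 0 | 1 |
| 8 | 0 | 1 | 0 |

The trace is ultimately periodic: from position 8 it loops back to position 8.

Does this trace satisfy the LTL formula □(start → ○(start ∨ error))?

start → ○(start ∨ error) must hold at every position from 0 onward. It fails at position 3, so □(start → ○(start ∨ error)) is false.
Positions where start holds: 2, 3, 5, 8.
Check ○(start ∨ error) at each: 2→ok, 3→fails, 5→fails, 8→ok.

No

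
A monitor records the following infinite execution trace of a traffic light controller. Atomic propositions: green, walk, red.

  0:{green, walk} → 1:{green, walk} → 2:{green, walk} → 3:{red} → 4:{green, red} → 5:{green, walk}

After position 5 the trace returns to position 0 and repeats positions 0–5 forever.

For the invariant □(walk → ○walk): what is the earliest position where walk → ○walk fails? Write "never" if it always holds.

Check walk → ○walk at each position in order: 0 ✓, 1 ✓.
At position 2 the labels are {green, walk} and the next position 3 has {red}, so walk → ○walk is false there. This is the first violation.

2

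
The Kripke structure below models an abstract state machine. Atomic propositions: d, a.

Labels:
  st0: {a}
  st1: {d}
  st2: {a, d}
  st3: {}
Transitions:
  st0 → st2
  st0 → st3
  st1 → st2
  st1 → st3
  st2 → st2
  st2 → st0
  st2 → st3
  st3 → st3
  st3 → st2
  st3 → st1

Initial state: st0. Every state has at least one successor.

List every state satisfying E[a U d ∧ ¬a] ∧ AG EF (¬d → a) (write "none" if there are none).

States satisfying a: {st0, st2}.
States satisfying d ∧ ¬a: {st1}.
States satisfying E[a U d ∧ ¬a]: {st1}.
States satisfying EF (¬d → a): {st0, st1, st2, st3}.
States satisfying AG EF (¬d → a): {st0, st1, st2, st3}.
States satisfying E[a U d ∧ ¬a] ∧ AG EF (¬d → a): {st1}.

{st1}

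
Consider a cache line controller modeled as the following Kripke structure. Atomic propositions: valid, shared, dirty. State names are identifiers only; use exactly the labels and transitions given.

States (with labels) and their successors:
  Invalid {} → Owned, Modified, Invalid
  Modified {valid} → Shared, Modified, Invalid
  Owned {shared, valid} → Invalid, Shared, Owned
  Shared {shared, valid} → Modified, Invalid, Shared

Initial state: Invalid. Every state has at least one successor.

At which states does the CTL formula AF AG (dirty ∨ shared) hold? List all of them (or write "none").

none

States satisfying AG (dirty ∨ shared): ∅.
States satisfying AF AG (dirty ∨ shared): ∅.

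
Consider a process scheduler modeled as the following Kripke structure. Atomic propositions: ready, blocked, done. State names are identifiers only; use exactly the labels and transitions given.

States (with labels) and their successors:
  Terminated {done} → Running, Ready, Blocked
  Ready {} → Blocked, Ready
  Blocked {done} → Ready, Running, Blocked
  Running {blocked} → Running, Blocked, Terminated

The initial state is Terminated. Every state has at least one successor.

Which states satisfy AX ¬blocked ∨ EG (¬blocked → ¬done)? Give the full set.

States satisfying ¬blocked: {Terminated, Ready, Blocked}.
States satisfying AX ¬blocked: {Ready}.
States satisfying ¬blocked → ¬done: {Ready, Running}.
States satisfying EG (¬blocked → ¬done): {Ready, Running}.
States satisfying AX ¬blocked ∨ EG (¬blocked → ¬done): {Ready, Running}.

{Ready, Running}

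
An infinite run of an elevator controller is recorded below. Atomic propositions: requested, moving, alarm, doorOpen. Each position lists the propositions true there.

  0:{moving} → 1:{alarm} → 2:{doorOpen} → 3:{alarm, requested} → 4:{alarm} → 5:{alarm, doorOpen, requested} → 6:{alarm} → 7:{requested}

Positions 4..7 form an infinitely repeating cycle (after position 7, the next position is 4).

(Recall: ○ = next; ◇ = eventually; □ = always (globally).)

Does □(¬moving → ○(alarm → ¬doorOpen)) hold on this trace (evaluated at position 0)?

¬moving → ○(alarm → ¬doorOpen) must hold at every position from 0 onward. It fails at position 4, so □(¬moving → ○(alarm → ¬doorOpen)) is false.
Positions where ¬moving holds: 1, 2, 3, 4, 5, 6, 7.
Check ○(alarm → ¬doorOpen) at each: 1→ok, 2→ok, 3→ok, 4→fails, 5→ok, 6→ok, 7→ok.

Violated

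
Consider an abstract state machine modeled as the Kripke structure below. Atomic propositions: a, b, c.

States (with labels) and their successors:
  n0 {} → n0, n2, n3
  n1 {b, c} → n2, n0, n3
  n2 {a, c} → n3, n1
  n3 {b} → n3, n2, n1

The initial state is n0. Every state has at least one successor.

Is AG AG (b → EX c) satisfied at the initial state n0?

Holds

States satisfying AG (b → EX c): {n0, n1, n2, n3}.
States satisfying AG AG (b → EX c): {n0, n1, n2, n3}.
Every state reachable from n0 satisfies AG (b → EX c).
n0 ∈ Sat(AG AG (b → EX c)).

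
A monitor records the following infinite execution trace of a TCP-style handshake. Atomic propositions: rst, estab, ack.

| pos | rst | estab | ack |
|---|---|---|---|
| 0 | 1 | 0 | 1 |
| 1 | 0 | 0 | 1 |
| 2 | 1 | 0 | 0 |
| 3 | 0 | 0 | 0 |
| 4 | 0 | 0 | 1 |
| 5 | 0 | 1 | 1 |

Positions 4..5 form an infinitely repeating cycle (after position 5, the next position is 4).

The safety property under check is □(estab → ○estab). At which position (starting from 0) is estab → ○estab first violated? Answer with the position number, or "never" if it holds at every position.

5

Check estab → ○estab at each position in order: 0 ✓, 1 ✓, 2 ✓, 3 ✓, 4 ✓.
At position 5 the labels are {ack, estab} and the next position 4 has {ack}, so estab → ○estab is false there. This is the first violation.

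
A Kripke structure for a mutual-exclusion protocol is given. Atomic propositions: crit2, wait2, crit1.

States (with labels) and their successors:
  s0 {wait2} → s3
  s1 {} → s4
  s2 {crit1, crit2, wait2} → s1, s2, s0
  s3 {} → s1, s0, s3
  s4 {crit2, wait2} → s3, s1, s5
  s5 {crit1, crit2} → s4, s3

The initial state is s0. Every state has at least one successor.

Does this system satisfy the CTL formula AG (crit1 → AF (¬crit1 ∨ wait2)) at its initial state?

Holds

States satisfying crit1 → AF (¬crit1 ∨ wait2): {s0, s1, s2, s3, s4, s5}.
States satisfying AG (crit1 → AF (¬crit1 ∨ wait2)): {s0, s1, s2, s3, s4, s5}.
Every state reachable from s0 satisfies crit1 → AF (¬crit1 ∨ wait2).
s0 ∈ Sat(AG (crit1 → AF (¬crit1 ∨ wait2))).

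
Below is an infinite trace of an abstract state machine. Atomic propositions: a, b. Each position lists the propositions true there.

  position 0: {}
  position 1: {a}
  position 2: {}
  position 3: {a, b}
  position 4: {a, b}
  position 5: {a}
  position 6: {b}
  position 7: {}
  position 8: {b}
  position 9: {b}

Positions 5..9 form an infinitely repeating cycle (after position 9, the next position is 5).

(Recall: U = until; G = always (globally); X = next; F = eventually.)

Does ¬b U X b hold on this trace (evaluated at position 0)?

Walking from position 0: X b first holds at position 2, and ¬b holds at every earlier position along the way, so ¬b U X b holds.

Holds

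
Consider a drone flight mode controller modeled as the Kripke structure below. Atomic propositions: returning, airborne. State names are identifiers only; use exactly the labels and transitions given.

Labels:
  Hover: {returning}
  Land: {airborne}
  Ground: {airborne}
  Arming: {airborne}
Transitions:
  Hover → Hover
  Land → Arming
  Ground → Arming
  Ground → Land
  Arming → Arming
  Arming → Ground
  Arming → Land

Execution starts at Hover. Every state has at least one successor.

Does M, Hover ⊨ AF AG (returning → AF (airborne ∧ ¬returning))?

States satisfying AG (returning → AF (airborne ∧ ¬returning)): {Land, Ground, Arming}.
States satisfying AF AG (returning → AF (airborne ∧ ¬returning)): {Land, Ground, Arming}.
There is a path from Hover along which AG (returning → AF (airborne ∧ ¬returning)) never holds.
Hover ∉ Sat(AF AG (returning → AF (airborne ∧ ¬returning))).

Does not hold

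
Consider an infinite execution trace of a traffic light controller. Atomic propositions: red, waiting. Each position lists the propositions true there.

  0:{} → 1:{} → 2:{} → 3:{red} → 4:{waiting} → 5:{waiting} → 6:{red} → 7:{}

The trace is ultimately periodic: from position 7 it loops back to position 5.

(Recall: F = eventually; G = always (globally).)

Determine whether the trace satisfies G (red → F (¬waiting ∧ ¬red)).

Yes

red → F (¬waiting ∧ ¬red) holds at every position 0..7, and those are all positions ever visited, so G (red → F (¬waiting ∧ ¬red)) holds.
Positions where red holds: 3, 6.
Check F (¬waiting ∧ ¬red) at each: 3→ok, 6→ok.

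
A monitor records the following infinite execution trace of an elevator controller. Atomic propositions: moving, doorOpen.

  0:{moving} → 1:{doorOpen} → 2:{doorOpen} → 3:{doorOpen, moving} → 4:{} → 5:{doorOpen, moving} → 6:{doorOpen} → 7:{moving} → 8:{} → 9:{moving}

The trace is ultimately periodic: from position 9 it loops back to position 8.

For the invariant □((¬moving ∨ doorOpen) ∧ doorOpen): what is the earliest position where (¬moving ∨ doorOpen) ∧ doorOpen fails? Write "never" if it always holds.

At position 0 the labels are {moving}, so (¬moving ∨ doorOpen) ∧ doorOpen is false there. This is the first violation.

0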